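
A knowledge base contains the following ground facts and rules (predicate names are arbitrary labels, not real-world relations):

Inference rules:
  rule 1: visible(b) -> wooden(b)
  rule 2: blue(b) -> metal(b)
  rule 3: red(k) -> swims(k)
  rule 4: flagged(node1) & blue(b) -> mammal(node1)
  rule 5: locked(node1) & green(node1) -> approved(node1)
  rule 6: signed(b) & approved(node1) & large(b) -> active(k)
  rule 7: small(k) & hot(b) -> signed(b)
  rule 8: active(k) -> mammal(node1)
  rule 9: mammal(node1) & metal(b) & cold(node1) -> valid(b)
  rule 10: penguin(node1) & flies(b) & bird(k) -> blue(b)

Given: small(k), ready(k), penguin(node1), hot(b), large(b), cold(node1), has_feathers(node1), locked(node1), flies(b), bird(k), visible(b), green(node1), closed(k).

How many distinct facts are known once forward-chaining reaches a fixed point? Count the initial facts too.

Round 1: rule 1 [visible(b) -> wooden(b)]; rule 5 [locked(node1) & green(node1) -> approved(node1)]; rule 7 [small(k) & hot(b) -> signed(b)]; rule 10 [penguin(node1) & flies(b) & bird(k) -> blue(b)]. New: wooden(b), approved(node1), signed(b), blue(b).
Round 2: rule 2 [blue(b) -> metal(b)]; rule 6 [signed(b) & approved(node1) & large(b) -> active(k)]. New: metal(b), active(k).
Round 3: rule 8 [active(k) -> mammal(node1)]. New: mammal(node1).
Round 4: rule 9 [mammal(node1) & metal(b) & cold(node1) -> valid(b)]. New: valid(b).
Closure: {active(k), approved(node1), bird(k), blue(b), closed(k), cold(node1), flies(b), green(node1), has_feathers(node1), hot(b), large(b), locked(node1), mammal(node1), metal(b), penguin(node1), ready(k), signed(b), small(k), valid(b), visible(b), wooden(b)} — 21 facts.

21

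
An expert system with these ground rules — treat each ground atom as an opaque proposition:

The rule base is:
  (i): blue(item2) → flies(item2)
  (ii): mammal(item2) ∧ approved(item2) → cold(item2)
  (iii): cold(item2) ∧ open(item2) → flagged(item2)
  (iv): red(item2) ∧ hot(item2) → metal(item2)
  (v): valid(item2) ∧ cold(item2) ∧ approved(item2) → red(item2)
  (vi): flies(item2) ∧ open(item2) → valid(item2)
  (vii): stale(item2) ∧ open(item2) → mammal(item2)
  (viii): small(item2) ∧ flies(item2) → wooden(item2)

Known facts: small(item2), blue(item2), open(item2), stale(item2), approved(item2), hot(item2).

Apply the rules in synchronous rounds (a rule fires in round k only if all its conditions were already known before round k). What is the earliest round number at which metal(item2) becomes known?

4

[1] (i) [blue(item2) → flies(item2)]; (vii) [stale(item2) ∧ open(item2) → mammal(item2)]. ⇒ new: flies(item2), mammal(item2).
[2] (ii) [mammal(item2) ∧ approved(item2) → cold(item2)]; (vi) [flies(item2) ∧ open(item2) → valid(item2)]; (viii) [small(item2) ∧ flies(item2) → wooden(item2)]. ⇒ new: cold(item2), valid(item2), wooden(item2).
[3] (iii) [cold(item2) ∧ open(item2) → flagged(item2)]; (v) [valid(item2) ∧ cold(item2) ∧ approved(item2) → red(item2)]. ⇒ new: flagged(item2), red(item2).
[4] (iv) [red(item2) ∧ hot(item2) → metal(item2)]. ⇒ new: metal(item2).
metal(item2) first appears in round 4.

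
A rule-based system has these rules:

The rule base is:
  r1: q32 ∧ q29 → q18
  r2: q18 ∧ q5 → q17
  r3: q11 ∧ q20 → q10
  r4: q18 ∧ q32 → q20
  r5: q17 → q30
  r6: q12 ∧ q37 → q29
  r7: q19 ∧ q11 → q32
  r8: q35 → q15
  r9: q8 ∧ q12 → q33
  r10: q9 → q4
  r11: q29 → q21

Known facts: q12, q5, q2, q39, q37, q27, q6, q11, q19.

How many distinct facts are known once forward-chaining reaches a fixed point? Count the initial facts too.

17

Round 1: r6 [q12 ∧ q37 → q29]; r7 [q19 ∧ q11 → q32]. New: q29, q32.
Round 2: r1 [q32 ∧ q29 → q18]; r11 [q29 → q21]. New: q18, q21.
Round 3: r2 [q18 ∧ q5 → q17]; r4 [q18 ∧ q32 → q20]. New: q17, q20.
Round 4: r3 [q11 ∧ q20 → q10]; r5 [q17 → q30]. New: q10, q30.
Closure: {q10, q11, q12, q17, q18, q19, q2, q20, q21, q27, q29, q30, q32, q37, q39, q5, q6} — 17 facts.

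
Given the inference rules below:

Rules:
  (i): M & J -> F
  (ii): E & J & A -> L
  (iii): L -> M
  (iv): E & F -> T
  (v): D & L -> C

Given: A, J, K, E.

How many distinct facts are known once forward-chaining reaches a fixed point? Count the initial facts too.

[1] (ii) [E & J & A -> L]. ⇒ new: L.
[2] (iii) [L -> M]. ⇒ new: M.
[3] (i) [M & J -> F]. ⇒ new: F.
[4] (iv) [E & F -> T]. ⇒ new: T.
Closure: {A, E, F, J, K, L, M, T} — 8 facts.

8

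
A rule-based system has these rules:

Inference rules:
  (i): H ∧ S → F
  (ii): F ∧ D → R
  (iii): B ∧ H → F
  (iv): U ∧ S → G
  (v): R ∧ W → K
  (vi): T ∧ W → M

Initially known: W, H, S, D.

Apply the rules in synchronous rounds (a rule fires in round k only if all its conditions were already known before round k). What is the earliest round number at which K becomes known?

3

Round 1 — (i), derive F.
Round 2 — (ii), derive R.
Round 3 — (v), derive K.
K first appears in round 3.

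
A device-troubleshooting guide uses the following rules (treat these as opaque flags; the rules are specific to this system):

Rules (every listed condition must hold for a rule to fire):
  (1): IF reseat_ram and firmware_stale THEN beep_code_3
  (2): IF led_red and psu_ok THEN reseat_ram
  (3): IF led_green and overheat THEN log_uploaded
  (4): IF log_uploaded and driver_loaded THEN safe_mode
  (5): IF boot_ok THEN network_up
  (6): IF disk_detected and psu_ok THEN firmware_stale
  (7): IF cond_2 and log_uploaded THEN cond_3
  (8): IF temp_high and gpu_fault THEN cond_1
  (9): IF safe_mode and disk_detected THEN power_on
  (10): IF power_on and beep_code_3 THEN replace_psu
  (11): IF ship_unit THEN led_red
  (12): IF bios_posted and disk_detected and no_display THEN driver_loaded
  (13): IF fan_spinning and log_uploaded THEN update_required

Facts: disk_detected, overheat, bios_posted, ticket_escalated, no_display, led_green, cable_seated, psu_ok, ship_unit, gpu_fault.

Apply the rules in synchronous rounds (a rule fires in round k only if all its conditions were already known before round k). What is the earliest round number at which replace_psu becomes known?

Round 1: (3) [IF led_green and overheat THEN log_uploaded]; (6) [IF disk_detected and psu_ok THEN firmware_stale]; (11) [IF ship_unit THEN led_red]; (12) [IF bios_posted and disk_detected and no_display THEN driver_loaded]. New: log_uploaded, firmware_stale, led_red, driver_loaded.
Round 2: (2) [IF led_red and psu_ok THEN reseat_ram]; (4) [IF log_uploaded and driver_loaded THEN safe_mode]. New: reseat_ram, safe_mode.
Round 3: (1) [IF reseat_ram and firmware_stale THEN beep_code_3]; (9) [IF safe_mode and disk_detected THEN power_on]. New: beep_code_3, power_on.
Round 4: (10) [IF power_on and beep_code_3 THEN replace_psu]. New: replace_psu.
replace_psu first appears in round 4.

4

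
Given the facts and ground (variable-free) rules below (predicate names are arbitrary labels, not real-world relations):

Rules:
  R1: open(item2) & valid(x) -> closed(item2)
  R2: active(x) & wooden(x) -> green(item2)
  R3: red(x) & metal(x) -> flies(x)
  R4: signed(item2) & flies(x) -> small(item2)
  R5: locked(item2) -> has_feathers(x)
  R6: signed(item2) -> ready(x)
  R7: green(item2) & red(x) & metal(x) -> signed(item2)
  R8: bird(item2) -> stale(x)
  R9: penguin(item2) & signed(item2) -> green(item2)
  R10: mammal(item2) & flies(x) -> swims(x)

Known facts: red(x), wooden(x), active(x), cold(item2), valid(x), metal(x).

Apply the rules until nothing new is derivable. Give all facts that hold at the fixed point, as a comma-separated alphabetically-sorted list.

Round 1: R2 [active(x) & wooden(x) -> green(item2)]; R3 [red(x) & metal(x) -> flies(x)]. Adds green(item2), flies(x).
Round 2: R7 [green(item2) & red(x) & metal(x) -> signed(item2)]. Adds signed(item2).
Round 3: R4 [signed(item2) & flies(x) -> small(item2)]; R6 [signed(item2) -> ready(x)]. Adds small(item2), ready(x).

active(x), cold(item2), flies(x), green(item2), metal(x), ready(x), red(x), signed(item2), small(item2), valid(x), wooden(x)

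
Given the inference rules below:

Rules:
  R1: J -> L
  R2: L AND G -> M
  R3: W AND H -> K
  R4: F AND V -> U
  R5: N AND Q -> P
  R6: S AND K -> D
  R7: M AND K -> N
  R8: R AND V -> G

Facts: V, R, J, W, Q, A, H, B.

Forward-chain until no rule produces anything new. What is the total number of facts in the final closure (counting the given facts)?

Round 1 — R1, R3, R8, derive L, K, G.
Round 2 — R2, derive M.
Round 3 — R7, derive N.
Round 4 — R5, derive P.
Closure: {A, B, G, H, J, K, L, M, N, P, Q, R, V, W} — 14 facts.

14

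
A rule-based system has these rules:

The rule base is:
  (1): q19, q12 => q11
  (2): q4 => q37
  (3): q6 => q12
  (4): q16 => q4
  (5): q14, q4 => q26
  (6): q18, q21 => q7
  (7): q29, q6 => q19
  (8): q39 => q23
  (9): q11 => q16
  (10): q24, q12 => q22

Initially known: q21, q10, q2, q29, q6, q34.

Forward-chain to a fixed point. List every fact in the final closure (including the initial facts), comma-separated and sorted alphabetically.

q10, q11, q12, q16, q19, q2, q21, q29, q34, q37, q4, q6

Round 1 — (3), (7), derive q12, q19.
Round 2 — (1), derive q11.
Round 3 — (9), derive q16.
Round 4 — (4), derive q4.
Round 5 — (2), derive q37.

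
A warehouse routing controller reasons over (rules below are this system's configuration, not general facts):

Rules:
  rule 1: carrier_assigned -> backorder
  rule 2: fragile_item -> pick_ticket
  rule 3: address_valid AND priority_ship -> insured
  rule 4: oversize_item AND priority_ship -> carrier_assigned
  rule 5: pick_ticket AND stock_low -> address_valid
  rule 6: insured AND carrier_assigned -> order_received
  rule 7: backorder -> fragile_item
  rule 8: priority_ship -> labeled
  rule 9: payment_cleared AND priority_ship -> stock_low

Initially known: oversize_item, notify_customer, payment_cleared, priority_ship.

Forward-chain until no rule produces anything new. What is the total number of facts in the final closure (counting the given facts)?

Round 1: rule 4 [oversize_item AND priority_ship -> carrier_assigned]; rule 8 [priority_ship -> labeled]; rule 9 [payment_cleared AND priority_ship -> stock_low]. Adds carrier_assigned, labeled, stock_low.
Round 2: rule 1 [carrier_assigned -> backorder]. Adds backorder.
Round 3: rule 7 [backorder -> fragile_item]. Adds fragile_item.
Round 4: rule 2 [fragile_item -> pick_ticket]. Adds pick_ticket.
Round 5: rule 5 [pick_ticket AND stock_low -> address_valid]. Adds address_valid.
Round 6: rule 3 [address_valid AND priority_ship -> insured]. Adds insured.
Round 7: rule 6 [insured AND carrier_assigned -> order_received]. Adds order_received.
Closure: {address_valid, backorder, carrier_assigned, fragile_item, insured, labeled, notify_customer, order_received, oversize_item, payment_cleared, pick_ticket, priority_ship, stock_low} — 13 facts.

13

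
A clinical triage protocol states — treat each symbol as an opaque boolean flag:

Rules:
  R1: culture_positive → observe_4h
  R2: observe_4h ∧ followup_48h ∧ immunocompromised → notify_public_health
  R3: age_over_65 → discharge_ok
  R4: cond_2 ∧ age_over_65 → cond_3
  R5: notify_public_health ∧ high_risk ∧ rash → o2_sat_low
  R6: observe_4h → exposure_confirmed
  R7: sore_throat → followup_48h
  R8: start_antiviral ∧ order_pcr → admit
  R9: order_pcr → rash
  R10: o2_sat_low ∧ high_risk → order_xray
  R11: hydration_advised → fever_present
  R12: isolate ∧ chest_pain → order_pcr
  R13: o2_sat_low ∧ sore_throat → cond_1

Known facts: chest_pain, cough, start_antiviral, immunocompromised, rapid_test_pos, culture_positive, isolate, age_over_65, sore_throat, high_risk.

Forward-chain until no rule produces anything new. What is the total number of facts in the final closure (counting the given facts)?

21

Round 1: R1 [culture_positive → observe_4h]; R3 [age_over_65 → discharge_ok]; R7 [sore_throat → followup_48h]; R12 [isolate ∧ chest_pain → order_pcr]. New: observe_4h, discharge_ok, followup_48h, order_pcr.
Round 2: R2 [observe_4h ∧ followup_48h ∧ immunocompromised → notify_public_health]; R6 [observe_4h → exposure_confirmed]; R8 [start_antiviral ∧ order_pcr → admit]; R9 [order_pcr → rash]. New: notify_public_health, exposure_confirmed, admit, rash.
Round 3: R5 [notify_public_health ∧ high_risk ∧ rash → o2_sat_low]. New: o2_sat_low.
Round 4: R10 [o2_sat_low ∧ high_risk → order_xray]; R13 [o2_sat_low ∧ sore_throat → cond_1]. New: order_xray, cond_1.
Closure: {admit, age_over_65, chest_pain, cond_1, cough, culture_positive, discharge_ok, exposure_confirmed, followup_48h, high_risk, immunocompromised, isolate, notify_public_health, o2_sat_low, observe_4h, order_pcr, order_xray, rapid_test_pos, rash, sore_throat, start_antiviral} — 21 facts.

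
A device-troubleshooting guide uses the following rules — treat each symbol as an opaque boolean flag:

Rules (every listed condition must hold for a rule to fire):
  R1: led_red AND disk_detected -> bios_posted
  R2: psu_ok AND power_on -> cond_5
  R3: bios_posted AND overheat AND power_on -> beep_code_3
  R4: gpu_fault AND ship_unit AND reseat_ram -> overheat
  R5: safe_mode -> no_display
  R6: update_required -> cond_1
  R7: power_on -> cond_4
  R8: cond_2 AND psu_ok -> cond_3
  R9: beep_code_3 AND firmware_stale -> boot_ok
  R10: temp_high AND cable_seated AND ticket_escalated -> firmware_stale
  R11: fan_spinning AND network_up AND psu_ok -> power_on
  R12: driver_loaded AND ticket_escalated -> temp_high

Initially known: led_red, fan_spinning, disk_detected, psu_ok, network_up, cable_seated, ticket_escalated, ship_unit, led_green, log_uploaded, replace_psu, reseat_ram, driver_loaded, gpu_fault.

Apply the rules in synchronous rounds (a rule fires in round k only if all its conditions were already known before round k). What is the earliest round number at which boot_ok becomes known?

[1] R1 [led_red AND disk_detected -> bios_posted]; R4 [gpu_fault AND ship_unit AND reseat_ram -> overheat]; R11 [fan_spinning AND network_up AND psu_ok -> power_on]; R12 [driver_loaded AND ticket_escalated -> temp_high]. ⇒ new: bios_posted, overheat, power_on, temp_high.
[2] R2 [psu_ok AND power_on -> cond_5]; R3 [bios_posted AND overheat AND power_on -> beep_code_3]; R7 [power_on -> cond_4]; R10 [temp_high AND cable_seated AND ticket_escalated -> firmware_stale]. ⇒ new: cond_5, beep_code_3, cond_4, firmware_stale.
[3] R9 [beep_code_3 AND firmware_stale -> boot_ok]. ⇒ new: boot_ok.
boot_ok first appears in round 3.

3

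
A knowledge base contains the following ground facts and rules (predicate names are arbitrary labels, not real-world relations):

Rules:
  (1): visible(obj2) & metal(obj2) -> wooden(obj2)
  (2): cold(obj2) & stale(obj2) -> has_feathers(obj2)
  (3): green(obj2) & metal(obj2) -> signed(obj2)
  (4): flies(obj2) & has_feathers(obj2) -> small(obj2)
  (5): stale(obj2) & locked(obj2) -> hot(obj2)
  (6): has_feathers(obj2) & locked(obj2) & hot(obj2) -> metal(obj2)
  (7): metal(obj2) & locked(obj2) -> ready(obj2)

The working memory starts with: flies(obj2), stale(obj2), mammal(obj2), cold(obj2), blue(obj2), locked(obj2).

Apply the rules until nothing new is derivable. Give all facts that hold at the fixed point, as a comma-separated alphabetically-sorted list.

Round 1 — (2), (5), derive has_feathers(obj2), hot(obj2).
Round 2 — (4), (6), derive small(obj2), metal(obj2).
Round 3 — (7), derive ready(obj2).

blue(obj2), cold(obj2), flies(obj2), has_feathers(obj2), hot(obj2), locked(obj2), mammal(obj2), metal(obj2), ready(obj2), small(obj2), stale(obj2)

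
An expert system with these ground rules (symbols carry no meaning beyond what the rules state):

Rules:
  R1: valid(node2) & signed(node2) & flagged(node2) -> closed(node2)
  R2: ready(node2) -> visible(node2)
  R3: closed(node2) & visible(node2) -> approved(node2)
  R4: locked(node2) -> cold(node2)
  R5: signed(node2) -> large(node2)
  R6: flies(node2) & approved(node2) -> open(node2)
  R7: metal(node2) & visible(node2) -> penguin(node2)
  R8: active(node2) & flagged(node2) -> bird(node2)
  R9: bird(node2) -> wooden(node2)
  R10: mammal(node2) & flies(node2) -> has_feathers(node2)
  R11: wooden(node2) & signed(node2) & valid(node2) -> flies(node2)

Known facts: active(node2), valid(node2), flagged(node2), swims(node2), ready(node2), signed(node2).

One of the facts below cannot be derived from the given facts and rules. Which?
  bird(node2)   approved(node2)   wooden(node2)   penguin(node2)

penguin(node2)

Round 1 — R1, R2, R5, R8, derive closed(node2), visible(node2), large(node2), bird(node2).
Round 2 — R3, R9, derive approved(node2), wooden(node2).
Round 3 — R11, derive flies(node2).
Round 4 — R6, derive open(node2).
Derived: bird(node2) (round 1), approved(node2) (round 2), wooden(node2) (round 2). penguin(node2) never appears in any round.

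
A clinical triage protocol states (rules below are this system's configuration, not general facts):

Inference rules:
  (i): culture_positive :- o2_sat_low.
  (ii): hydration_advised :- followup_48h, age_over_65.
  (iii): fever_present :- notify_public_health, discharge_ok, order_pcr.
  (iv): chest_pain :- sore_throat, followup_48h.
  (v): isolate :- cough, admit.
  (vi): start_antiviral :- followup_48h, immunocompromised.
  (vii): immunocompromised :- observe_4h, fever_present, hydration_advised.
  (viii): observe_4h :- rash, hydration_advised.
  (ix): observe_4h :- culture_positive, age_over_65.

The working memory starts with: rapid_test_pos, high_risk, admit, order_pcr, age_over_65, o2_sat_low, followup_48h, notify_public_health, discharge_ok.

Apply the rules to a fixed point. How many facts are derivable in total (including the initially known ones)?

15

[1] (i) [culture_positive :- o2_sat_low.]; (ii) [hydration_advised :- followup_48h, age_over_65.]; (iii) [fever_present :- notify_public_health, discharge_ok, order_pcr.]. ⇒ new: culture_positive, hydration_advised, fever_present.
[2] (ix) [observe_4h :- culture_positive, age_over_65.]. ⇒ new: observe_4h.
[3] (vii) [immunocompromised :- observe_4h, fever_present, hydration_advised.]. ⇒ new: immunocompromised.
[4] (vi) [start_antiviral :- followup_48h, immunocompromised.]. ⇒ new: start_antiviral.
Closure: {admit, age_over_65, culture_positive, discharge_ok, fever_present, followup_48h, high_risk, hydration_advised, immunocompromised, notify_public_health, o2_sat_low, observe_4h, order_pcr, rapid_test_pos, start_antiviral} — 15 facts.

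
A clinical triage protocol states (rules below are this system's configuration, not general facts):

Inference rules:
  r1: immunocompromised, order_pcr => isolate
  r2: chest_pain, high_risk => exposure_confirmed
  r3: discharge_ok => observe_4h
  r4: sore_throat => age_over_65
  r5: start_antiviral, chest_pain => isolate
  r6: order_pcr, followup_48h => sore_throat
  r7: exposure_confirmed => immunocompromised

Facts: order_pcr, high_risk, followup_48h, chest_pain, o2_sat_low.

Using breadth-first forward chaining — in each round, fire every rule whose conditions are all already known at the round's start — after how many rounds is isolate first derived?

[1] r2 [chest_pain, high_risk => exposure_confirmed]; r6 [order_pcr, followup_48h => sore_throat]. ⇒ new: exposure_confirmed, sore_throat.
[2] r4 [sore_throat => age_over_65]; r7 [exposure_confirmed => immunocompromised]. ⇒ new: age_over_65, immunocompromised.
[3] r1 [immunocompromised, order_pcr => isolate]. ⇒ new: isolate.
isolate first appears in round 3.

3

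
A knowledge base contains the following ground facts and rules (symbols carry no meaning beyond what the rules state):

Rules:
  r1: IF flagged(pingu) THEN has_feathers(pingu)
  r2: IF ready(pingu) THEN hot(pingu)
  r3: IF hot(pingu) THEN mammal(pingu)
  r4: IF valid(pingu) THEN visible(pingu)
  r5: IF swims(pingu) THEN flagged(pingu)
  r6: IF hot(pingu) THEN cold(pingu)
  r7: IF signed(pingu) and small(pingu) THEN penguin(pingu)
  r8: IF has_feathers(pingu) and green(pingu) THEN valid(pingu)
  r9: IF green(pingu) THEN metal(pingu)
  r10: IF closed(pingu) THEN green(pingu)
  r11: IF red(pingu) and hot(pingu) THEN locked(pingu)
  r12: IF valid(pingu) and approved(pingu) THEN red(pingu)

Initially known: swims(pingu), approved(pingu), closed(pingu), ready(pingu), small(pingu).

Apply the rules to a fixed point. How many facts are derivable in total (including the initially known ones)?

Round 1 fires r2, r5, r10, giving hot(pingu), flagged(pingu), green(pingu).
Round 2 fires r1, r3, r6, r9, giving has_feathers(pingu), mammal(pingu), cold(pingu), metal(pingu).
Round 3 fires r8, giving valid(pingu).
Round 4 fires r4, r12, giving visible(pingu), red(pingu).
Round 5 fires r11, giving locked(pingu).
Closure: {approved(pingu), closed(pingu), cold(pingu), flagged(pingu), green(pingu), has_feathers(pingu), hot(pingu), locked(pingu), mammal(pingu), metal(pingu), ready(pingu), red(pingu), small(pingu), swims(pingu), valid(pingu), visible(pingu)} — 16 facts.

16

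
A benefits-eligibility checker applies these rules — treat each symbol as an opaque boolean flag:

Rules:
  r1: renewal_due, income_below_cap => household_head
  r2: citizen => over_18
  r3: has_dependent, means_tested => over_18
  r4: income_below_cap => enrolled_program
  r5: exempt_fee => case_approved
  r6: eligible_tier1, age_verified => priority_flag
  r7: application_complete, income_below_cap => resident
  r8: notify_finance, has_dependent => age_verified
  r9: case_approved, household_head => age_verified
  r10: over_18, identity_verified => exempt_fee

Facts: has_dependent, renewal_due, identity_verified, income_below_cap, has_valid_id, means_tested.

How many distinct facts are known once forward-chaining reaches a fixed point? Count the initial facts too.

12

Round 1 — r1, r3, r4, derive household_head, over_18, enrolled_program.
Round 2 — r10, derive exempt_fee.
Round 3 — r5, derive case_approved.
Round 4 — r9, derive age_verified.
Closure: {age_verified, case_approved, enrolled_program, exempt_fee, has_dependent, has_valid_id, household_head, identity_verified, income_below_cap, means_tested, over_18, renewal_due} — 12 facts.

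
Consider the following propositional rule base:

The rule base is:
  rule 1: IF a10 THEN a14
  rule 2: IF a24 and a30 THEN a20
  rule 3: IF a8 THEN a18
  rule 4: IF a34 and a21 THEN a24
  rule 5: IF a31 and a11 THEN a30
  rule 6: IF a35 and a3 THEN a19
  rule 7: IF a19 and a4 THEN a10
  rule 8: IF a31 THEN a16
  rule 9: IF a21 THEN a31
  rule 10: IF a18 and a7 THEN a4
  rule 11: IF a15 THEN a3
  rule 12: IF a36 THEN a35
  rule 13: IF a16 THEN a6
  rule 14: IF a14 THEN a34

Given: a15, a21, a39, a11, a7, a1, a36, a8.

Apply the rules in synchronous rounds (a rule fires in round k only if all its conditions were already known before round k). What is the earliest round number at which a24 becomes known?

6

Round 1 — rule 3, rule 9, rule 11, rule 12, derive a18, a31, a3, a35.
Round 2 — rule 5, rule 6, rule 8, rule 10, derive a30, a19, a16, a4.
Round 3 — rule 7, rule 13, derive a10, a6.
Round 4 — rule 1, derive a14.
Round 5 — rule 14, derive a34.
Round 6 — rule 4, derive a24.
a24 first appears in round 6.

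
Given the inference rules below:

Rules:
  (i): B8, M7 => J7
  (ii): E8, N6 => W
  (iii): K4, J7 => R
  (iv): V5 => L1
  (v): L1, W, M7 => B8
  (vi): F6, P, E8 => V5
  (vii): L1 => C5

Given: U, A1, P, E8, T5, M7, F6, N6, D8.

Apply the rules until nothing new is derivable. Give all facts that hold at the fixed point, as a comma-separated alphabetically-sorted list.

Round 1 fires (ii), (vi), giving W, V5.
Round 2 fires (iv), giving L1.
Round 3 fires (v), (vii), giving B8, C5.
Round 4 fires (i), giving J7.

A1, B8, C5, D8, E8, F6, J7, L1, M7, N6, P, T5, U, V5, W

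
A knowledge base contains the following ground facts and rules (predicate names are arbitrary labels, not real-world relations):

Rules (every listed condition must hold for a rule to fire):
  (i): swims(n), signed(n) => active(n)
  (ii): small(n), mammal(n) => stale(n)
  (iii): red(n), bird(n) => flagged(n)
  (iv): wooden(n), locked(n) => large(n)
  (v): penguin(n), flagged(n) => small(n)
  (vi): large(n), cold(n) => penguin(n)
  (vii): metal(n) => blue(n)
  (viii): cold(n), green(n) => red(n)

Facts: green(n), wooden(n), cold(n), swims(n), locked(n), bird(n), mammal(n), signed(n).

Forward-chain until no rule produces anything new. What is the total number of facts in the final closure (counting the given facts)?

15

Round 1 fires (i), (iv), (viii), giving active(n), large(n), red(n).
Round 2 fires (iii), (vi), giving flagged(n), penguin(n).
Round 3 fires (v), giving small(n).
Round 4 fires (ii), giving stale(n).
Closure: {active(n), bird(n), cold(n), flagged(n), green(n), large(n), locked(n), mammal(n), penguin(n), red(n), signed(n), small(n), stale(n), swims(n), wooden(n)} — 15 facts.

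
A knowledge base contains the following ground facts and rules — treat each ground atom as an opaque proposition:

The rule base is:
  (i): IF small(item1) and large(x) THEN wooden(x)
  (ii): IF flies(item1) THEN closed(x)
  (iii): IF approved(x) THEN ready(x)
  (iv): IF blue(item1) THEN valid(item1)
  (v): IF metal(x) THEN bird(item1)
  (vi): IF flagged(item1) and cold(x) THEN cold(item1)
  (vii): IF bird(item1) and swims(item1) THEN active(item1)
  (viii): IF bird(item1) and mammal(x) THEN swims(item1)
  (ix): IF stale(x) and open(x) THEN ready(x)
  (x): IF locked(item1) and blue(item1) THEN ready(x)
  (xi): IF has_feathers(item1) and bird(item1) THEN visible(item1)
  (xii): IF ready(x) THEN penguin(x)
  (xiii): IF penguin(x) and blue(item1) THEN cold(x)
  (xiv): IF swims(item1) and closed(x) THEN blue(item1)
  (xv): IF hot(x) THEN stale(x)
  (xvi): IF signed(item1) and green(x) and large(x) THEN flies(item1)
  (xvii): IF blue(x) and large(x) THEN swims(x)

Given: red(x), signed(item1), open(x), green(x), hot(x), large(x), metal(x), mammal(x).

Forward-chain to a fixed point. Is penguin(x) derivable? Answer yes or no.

yes

Round 1 fires (v), (xv), (xvi), giving bird(item1), stale(x), flies(item1).
Round 2 fires (ii), (viii), (ix), giving closed(x), swims(item1), ready(x).
Round 3 fires (vii), (xii), (xiv), giving active(item1), penguin(x), blue(item1).
Round 4 fires (iv), (xiii), giving valid(item1), cold(x).
penguin(x) appears in round 3, so it is derivable.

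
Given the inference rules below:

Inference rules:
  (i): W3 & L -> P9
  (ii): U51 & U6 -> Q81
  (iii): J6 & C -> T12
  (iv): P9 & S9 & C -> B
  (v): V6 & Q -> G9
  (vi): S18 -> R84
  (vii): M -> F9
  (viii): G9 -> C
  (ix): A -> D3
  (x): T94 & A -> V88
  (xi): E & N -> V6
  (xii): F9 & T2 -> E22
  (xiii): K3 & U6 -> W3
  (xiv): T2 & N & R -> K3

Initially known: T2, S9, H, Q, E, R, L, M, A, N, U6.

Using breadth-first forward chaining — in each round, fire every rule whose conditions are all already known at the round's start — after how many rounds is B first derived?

Round 1 fires (vii), (ix), (xi), (xiv), giving F9, D3, V6, K3.
Round 2 fires (v), (xii), (xiii), giving G9, E22, W3.
Round 3 fires (i), (viii), giving P9, C.
Round 4 fires (iv), giving B.
B first appears in round 4.

4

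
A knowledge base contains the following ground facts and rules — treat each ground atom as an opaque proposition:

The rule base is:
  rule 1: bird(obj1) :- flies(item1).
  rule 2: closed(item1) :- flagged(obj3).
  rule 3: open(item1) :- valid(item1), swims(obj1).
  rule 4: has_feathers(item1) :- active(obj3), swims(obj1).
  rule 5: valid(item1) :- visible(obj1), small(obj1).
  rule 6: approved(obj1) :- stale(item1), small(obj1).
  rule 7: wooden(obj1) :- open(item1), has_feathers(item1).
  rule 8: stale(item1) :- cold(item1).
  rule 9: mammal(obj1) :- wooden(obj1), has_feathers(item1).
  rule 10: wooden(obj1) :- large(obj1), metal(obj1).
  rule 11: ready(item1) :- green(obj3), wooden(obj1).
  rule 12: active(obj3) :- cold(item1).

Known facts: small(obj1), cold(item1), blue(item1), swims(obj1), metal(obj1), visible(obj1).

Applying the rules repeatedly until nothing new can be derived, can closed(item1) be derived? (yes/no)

Round 1: rule 5 [valid(item1) :- visible(obj1), small(obj1).]; rule 8 [stale(item1) :- cold(item1).]; rule 12 [active(obj3) :- cold(item1).]. New: valid(item1), stale(item1), active(obj3).
Round 2: rule 3 [open(item1) :- valid(item1), swims(obj1).]; rule 4 [has_feathers(item1) :- active(obj3), swims(obj1).]; rule 6 [approved(obj1) :- stale(item1), small(obj1).]. New: open(item1), has_feathers(item1), approved(obj1).
Round 3: rule 7 [wooden(obj1) :- open(item1), has_feathers(item1).]. New: wooden(obj1).
Round 4: rule 9 [mammal(obj1) :- wooden(obj1), has_feathers(item1).]. New: mammal(obj1).
Fixed point reached. closed(item1) is concluded only by rule 2; rule 2 needs flagged(obj3) (never derived).

no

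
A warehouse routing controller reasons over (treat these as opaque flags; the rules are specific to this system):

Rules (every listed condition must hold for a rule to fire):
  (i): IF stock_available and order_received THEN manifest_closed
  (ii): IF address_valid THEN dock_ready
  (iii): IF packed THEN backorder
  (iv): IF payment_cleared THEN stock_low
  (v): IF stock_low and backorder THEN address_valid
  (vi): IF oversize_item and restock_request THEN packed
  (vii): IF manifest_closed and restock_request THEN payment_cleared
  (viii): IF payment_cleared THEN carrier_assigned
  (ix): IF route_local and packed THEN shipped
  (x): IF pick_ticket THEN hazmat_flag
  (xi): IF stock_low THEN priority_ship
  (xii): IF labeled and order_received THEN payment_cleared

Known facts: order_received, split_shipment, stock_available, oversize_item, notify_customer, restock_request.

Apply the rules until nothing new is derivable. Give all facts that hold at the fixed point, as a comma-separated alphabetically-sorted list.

address_valid, backorder, carrier_assigned, dock_ready, manifest_closed, notify_customer, order_received, oversize_item, packed, payment_cleared, priority_ship, restock_request, split_shipment, stock_available, stock_low

Round 1 — (i), (vi), derive manifest_closed, packed.
Round 2 — (iii), (vii), derive backorder, payment_cleared.
Round 3 — (iv), (viii), derive stock_low, carrier_assigned.
Round 4 — (v), (xi), derive address_valid, priority_ship.
Round 5 — (ii), derive dock_ready.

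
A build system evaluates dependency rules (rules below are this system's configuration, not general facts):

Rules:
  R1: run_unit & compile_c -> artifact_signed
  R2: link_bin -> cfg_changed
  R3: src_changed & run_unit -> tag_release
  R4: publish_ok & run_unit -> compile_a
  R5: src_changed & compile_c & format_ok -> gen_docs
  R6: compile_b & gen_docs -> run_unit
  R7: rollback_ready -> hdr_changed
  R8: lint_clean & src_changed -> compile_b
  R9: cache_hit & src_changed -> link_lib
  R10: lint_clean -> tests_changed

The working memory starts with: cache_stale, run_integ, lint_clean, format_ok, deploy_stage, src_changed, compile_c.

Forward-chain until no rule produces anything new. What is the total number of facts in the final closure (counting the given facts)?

13

Round 1 fires R5, R8, R10, giving gen_docs, compile_b, tests_changed.
Round 2 fires R6, giving run_unit.
Round 3 fires R1, R3, giving artifact_signed, tag_release.
Closure: {artifact_signed, cache_stale, compile_b, compile_c, deploy_stage, format_ok, gen_docs, lint_clean, run_integ, run_unit, src_changed, tag_release, tests_changed} — 13 facts.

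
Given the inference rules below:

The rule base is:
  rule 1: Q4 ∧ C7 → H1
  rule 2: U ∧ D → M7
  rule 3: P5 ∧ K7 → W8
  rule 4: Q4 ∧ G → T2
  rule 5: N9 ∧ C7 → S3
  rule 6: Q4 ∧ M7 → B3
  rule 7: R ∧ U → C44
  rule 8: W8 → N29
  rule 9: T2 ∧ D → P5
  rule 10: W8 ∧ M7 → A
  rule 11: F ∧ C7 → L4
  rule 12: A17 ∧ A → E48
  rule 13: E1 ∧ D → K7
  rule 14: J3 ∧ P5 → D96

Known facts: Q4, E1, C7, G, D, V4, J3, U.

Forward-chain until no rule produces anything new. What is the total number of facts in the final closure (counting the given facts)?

18

Round 1: rule 1 [Q4 ∧ C7 → H1]; rule 2 [U ∧ D → M7]; rule 4 [Q4 ∧ G → T2]; rule 13 [E1 ∧ D → K7]. Adds H1, M7, T2, K7.
Round 2: rule 6 [Q4 ∧ M7 → B3]; rule 9 [T2 ∧ D → P5]. Adds B3, P5.
Round 3: rule 3 [P5 ∧ K7 → W8]; rule 14 [J3 ∧ P5 → D96]. Adds W8, D96.
Round 4: rule 8 [W8 → N29]; rule 10 [W8 ∧ M7 → A]. Adds N29, A.
Closure: {A, B3, C7, D, D96, E1, G, H1, J3, K7, M7, N29, P5, Q4, T2, U, V4, W8} — 18 facts.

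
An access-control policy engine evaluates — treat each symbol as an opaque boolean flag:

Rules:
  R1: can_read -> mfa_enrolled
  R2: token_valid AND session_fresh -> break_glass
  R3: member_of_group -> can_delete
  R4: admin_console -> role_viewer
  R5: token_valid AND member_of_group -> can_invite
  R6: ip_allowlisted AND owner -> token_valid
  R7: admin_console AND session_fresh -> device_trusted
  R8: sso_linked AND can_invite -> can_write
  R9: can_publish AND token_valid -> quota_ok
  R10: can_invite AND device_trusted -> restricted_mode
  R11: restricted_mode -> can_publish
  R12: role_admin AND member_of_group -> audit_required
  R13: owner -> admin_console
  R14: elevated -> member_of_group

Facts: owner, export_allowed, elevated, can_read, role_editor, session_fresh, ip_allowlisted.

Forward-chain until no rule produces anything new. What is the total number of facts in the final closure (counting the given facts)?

19

Round 1 fires R1, R6, R13, R14, giving mfa_enrolled, token_valid, admin_console, member_of_group.
Round 2 fires R2, R3, R4, R5, R7, giving break_glass, can_delete, role_viewer, can_invite, device_trusted.
Round 3 fires R10, giving restricted_mode.
Round 4 fires R11, giving can_publish.
Round 5 fires R9, giving quota_ok.
Closure: {admin_console, break_glass, can_delete, can_invite, can_publish, can_read, device_trusted, elevated, export_allowed, ip_allowlisted, member_of_group, mfa_enrolled, owner, quota_ok, restricted_mode, role_editor, role_viewer, session_fresh, token_valid} — 19 facts.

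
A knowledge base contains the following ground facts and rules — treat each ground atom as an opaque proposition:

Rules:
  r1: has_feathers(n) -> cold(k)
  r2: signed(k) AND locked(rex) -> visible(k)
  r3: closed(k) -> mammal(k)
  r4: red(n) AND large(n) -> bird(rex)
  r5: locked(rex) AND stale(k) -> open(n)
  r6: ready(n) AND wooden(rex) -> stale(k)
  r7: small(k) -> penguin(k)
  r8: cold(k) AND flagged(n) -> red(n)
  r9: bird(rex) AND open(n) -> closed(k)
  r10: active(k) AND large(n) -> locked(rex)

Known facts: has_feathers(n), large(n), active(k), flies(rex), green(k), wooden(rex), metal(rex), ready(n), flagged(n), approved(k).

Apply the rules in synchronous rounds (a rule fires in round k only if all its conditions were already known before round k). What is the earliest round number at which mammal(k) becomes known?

[1] r1 [has_feathers(n) -> cold(k)]; r6 [ready(n) AND wooden(rex) -> stale(k)]; r10 [active(k) AND large(n) -> locked(rex)]. ⇒ new: cold(k), stale(k), locked(rex).
[2] r5 [locked(rex) AND stale(k) -> open(n)]; r8 [cold(k) AND flagged(n) -> red(n)]. ⇒ new: open(n), red(n).
[3] r4 [red(n) AND large(n) -> bird(rex)]. ⇒ new: bird(rex).
[4] r9 [bird(rex) AND open(n) -> closed(k)]. ⇒ new: closed(k).
[5] r3 [closed(k) -> mammal(k)]. ⇒ new: mammal(k).
mammal(k) first appears in round 5.

5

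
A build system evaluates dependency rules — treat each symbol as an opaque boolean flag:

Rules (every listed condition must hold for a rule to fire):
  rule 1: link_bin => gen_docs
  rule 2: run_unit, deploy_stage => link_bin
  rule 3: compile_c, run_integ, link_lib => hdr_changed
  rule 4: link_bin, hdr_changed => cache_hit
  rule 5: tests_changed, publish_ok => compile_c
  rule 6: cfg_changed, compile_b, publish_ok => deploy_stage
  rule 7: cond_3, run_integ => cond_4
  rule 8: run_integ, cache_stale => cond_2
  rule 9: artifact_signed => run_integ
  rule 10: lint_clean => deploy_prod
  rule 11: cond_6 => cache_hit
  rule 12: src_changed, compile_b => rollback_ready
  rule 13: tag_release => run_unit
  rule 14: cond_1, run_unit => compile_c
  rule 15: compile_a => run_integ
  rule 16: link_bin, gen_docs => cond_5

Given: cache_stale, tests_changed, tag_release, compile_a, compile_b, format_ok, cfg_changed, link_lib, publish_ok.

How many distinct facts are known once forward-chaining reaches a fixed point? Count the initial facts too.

Round 1 fires rule 5, rule 6, rule 13, rule 15, giving compile_c, deploy_stage, run_unit, run_integ.
Round 2 fires rule 2, rule 3, rule 8, giving link_bin, hdr_changed, cond_2.
Round 3 fires rule 1, rule 4, giving gen_docs, cache_hit.
Round 4 fires rule 16, giving cond_5.
Closure: {cache_hit, cache_stale, cfg_changed, compile_a, compile_b, compile_c, cond_2, cond_5, deploy_stage, format_ok, gen_docs, hdr_changed, link_bin, link_lib, publish_ok, run_integ, run_unit, tag_release, tests_changed} — 19 facts.

19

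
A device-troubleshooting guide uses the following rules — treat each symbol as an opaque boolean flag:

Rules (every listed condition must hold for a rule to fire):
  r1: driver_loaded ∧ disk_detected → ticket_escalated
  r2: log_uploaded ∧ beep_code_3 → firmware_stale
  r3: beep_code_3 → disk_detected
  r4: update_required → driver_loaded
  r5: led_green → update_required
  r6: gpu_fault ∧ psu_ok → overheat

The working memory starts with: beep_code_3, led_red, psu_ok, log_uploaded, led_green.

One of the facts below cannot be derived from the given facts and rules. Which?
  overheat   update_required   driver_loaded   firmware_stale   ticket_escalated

overheat

Round 1: r2 [log_uploaded ∧ beep_code_3 → firmware_stale]; r3 [beep_code_3 → disk_detected]; r5 [led_green → update_required]. Adds firmware_stale, disk_detected, update_required.
Round 2: r4 [update_required → driver_loaded]. Adds driver_loaded.
Round 3: r1 [driver_loaded ∧ disk_detected → ticket_escalated]. Adds ticket_escalated.
Derived: update_required (round 1), firmware_stale (round 1), driver_loaded (round 2), ticket_escalated (round 3). overheat never appears in any round.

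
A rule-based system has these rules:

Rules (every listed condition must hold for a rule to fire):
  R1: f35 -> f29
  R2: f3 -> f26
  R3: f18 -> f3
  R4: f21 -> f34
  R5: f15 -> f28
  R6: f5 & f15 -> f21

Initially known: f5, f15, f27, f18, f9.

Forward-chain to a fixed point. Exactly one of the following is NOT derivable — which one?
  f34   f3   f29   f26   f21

f29

Round 1: R3 [f18 -> f3]; R5 [f15 -> f28]; R6 [f5 & f15 -> f21]. Adds f3, f28, f21.
Round 2: R2 [f3 -> f26]; R4 [f21 -> f34]. Adds f26, f34.
Derived: f3 (round 1), f21 (round 1), f26 (round 2), f34 (round 2). f29 never appears in any round.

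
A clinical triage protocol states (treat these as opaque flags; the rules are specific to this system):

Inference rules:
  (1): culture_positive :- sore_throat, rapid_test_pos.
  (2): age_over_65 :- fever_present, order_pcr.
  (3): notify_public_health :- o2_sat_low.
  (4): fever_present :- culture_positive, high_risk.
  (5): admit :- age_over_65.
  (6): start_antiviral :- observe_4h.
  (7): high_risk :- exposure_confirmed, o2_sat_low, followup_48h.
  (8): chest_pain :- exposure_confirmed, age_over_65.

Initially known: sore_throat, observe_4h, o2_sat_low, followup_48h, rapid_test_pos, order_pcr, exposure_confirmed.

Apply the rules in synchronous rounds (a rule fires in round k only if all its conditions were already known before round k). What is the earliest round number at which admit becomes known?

4

[1] (1) [culture_positive :- sore_throat, rapid_test_pos.]; (3) [notify_public_health :- o2_sat_low.]; (6) [start_antiviral :- observe_4h.]; (7) [high_risk :- exposure_confirmed, o2_sat_low, followup_48h.]. ⇒ new: culture_positive, notify_public_health, start_antiviral, high_risk.
[2] (4) [fever_present :- culture_positive, high_risk.]. ⇒ new: fever_present.
[3] (2) [age_over_65 :- fever_present, order_pcr.]. ⇒ new: age_over_65.
[4] (5) [admit :- age_over_65.]; (8) [chest_pain :- exposure_confirmed, age_over_65.]. ⇒ new: admit, chest_pain.
admit first appears in round 4.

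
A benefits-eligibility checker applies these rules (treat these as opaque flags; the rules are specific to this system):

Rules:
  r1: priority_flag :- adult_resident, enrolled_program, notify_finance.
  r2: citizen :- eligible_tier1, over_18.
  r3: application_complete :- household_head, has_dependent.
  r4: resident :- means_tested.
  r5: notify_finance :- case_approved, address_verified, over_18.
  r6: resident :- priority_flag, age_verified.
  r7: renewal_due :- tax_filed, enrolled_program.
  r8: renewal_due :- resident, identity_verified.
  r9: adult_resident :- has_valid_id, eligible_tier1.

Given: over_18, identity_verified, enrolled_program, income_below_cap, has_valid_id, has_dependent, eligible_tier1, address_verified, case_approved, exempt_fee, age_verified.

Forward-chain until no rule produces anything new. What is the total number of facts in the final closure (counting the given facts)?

17

[1] r2 [citizen :- eligible_tier1, over_18.]; r5 [notify_finance :- case_approved, address_verified, over_18.]; r9 [adult_resident :- has_valid_id, eligible_tier1.]. ⇒ new: citizen, notify_finance, adult_resident.
[2] r1 [priority_flag :- adult_resident, enrolled_program, notify_finance.]. ⇒ new: priority_flag.
[3] r6 [resident :- priority_flag, age_verified.]. ⇒ new: resident.
[4] r8 [renewal_due :- resident, identity_verified.]. ⇒ new: renewal_due.
Closure: {address_verified, adult_resident, age_verified, case_approved, citizen, eligible_tier1, enrolled_program, exempt_fee, has_dependent, has_valid_id, identity_verified, income_below_cap, notify_finance, over_18, priority_flag, renewal_due, resident} — 17 facts.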